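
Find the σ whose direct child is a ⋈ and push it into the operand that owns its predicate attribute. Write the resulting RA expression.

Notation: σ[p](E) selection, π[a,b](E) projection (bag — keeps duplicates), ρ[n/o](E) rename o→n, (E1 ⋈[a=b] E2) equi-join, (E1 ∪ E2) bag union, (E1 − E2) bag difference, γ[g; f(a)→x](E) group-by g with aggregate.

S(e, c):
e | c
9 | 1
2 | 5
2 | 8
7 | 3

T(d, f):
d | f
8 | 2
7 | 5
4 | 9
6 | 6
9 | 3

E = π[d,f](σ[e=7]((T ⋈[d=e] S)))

σ filters on e, owned by the right side.
E' = π[d,f]((T ⋈[d=e] σ[e=7](S)))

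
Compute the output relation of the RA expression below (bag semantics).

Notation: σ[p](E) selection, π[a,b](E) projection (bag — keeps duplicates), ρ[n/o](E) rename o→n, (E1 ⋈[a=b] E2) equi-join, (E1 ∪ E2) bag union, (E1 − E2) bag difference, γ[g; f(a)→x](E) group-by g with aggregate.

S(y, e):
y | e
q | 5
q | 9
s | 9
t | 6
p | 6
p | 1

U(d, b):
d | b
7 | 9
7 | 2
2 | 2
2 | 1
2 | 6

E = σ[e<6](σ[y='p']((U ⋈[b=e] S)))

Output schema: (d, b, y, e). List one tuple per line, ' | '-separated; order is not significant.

Per-node cardinality:
  U → 5
  S → 6
  (U ⋈[b=e] S) → 5
  σ[y='p']((U ⋈[b=e] S)) → 2
  σ[e<6](σ[y='p']((U ⋈[b=e] S))) → 1

== RESULT ==
d | b | y | e
2 | 1 | p | 1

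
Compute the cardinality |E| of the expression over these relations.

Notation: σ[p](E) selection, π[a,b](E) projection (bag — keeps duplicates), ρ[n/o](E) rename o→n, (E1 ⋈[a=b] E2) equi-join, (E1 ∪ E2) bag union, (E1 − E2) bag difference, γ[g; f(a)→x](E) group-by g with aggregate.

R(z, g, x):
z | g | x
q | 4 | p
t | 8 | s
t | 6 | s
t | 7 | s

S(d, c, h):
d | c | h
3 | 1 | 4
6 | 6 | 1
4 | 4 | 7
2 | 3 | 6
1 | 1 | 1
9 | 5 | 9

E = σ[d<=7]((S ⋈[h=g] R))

Subexpression sizes:
  S → 6
  R → 4
  (S ⋈[h=g] R) → 3
  σ[d<=7]((S ⋈[h=g] R)) → 3

|E| = 3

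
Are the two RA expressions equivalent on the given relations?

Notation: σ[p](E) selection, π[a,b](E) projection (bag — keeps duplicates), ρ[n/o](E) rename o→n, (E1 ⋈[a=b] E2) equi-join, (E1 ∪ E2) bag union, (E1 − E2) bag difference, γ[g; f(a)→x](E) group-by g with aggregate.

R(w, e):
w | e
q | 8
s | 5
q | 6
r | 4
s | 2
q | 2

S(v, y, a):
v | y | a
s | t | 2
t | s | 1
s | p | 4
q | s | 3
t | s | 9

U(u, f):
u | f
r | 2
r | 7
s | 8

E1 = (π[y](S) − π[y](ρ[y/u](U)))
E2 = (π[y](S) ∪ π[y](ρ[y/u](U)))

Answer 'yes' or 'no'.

E1 row counts bottom-up:
  S → 5
  π[y](S) → 5
  U → 3
  ρ[y/u](U) → 3
  π[y](ρ[y/u](U)) → 3
  (π[y](S) − π[y](ρ[y/u](U))) → 4
E2 row counts bottom-up:
  S → 5
  π[y](S) → 5
  U → 3
  ρ[y/u](U) → 3
  π[y](ρ[y/u](U)) → 3
  (π[y](S) ∪ π[y](ρ[y/u](U))) → 8

E1 result:
y
p
s
s
t
E2 result:
y
p
r
r
s
s
s
s
t
Witness: ('s',) appears 2× in E1 but 4× in E2.

no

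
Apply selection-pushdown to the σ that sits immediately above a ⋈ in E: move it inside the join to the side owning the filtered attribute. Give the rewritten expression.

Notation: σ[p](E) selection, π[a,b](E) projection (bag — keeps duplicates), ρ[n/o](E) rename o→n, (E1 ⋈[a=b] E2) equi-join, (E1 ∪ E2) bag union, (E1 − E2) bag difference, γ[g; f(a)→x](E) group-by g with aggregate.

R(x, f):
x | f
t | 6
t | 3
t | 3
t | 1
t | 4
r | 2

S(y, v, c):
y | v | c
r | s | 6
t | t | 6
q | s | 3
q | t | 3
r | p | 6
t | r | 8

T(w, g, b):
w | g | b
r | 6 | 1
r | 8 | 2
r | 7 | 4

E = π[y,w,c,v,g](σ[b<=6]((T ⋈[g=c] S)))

σ filters on b, owned by the left side.
E' = π[y,w,c,v,g]((σ[b<=6](T) ⋈[g=c] S))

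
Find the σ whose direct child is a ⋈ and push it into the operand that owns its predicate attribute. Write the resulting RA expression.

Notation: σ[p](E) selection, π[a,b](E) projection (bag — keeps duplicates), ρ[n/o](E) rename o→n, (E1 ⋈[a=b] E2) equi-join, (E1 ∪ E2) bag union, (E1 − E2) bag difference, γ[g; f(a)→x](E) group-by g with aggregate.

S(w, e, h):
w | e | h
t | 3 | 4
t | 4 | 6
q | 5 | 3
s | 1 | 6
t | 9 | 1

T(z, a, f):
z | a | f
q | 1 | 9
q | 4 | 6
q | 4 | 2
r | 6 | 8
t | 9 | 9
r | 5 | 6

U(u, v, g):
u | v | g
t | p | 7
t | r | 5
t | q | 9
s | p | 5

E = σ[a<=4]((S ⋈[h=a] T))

σ filters on a, owned by the right side.
E' = (S ⋈[h=a] σ[a<=4](T))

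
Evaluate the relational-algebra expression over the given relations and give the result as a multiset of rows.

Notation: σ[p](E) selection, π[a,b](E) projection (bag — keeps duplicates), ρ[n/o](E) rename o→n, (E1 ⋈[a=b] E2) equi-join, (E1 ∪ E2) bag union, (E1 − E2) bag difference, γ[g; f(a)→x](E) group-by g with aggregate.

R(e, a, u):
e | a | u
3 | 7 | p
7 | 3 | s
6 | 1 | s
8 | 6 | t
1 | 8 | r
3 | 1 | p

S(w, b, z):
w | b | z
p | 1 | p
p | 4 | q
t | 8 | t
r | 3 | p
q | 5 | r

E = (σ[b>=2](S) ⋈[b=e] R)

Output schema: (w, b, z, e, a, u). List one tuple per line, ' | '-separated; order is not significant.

Stepwise |·|:
  S → 5
  σ[b>=2](S) → 4
  R → 6
  (σ[b>=2](S) ⋈[b=e] R) → 3

== RESULT ==
w | b | z | e | a | u
r | 3 | p | 3 | 1 | p
r | 3 | p | 3 | 7 | p
t | 8 | t | 8 | 6 | t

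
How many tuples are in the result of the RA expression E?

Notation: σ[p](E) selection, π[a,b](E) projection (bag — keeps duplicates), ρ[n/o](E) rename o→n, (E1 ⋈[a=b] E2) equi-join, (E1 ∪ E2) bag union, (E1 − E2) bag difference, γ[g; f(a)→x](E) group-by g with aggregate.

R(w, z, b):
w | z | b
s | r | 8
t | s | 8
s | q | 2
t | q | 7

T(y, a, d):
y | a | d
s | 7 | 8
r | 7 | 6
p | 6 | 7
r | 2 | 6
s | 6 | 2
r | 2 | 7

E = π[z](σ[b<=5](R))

Stepwise |·|:
  R → 4
  σ[b<=5](R) → 1
  π[z](σ[b<=5](R)) → 1

|E| = 1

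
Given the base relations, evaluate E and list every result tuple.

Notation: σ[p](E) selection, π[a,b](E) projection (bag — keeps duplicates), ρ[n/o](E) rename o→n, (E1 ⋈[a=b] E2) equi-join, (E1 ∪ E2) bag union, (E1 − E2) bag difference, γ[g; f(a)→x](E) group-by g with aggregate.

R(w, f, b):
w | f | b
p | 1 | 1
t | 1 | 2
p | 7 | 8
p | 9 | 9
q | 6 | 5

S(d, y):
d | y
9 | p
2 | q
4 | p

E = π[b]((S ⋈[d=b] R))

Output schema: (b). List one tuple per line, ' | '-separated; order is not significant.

Per-node cardinality:
  S → 3
  R → 5
  (S ⋈[d=b] R) → 2
  π[b]((S ⋈[d=b] R)) → 2

== RESULT ==
b
2
9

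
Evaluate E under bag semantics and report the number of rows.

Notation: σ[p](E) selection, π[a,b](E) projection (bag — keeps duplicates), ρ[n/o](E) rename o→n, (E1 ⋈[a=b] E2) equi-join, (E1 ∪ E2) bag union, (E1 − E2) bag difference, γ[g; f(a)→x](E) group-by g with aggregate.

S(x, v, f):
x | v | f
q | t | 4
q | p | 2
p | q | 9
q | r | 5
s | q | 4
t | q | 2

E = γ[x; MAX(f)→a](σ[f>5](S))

Subexpression sizes:
  S → 6
  σ[f>5](S) → 1
  γ[x; MAX(f)→a](σ[f>5](S)) → 1

|E| = 1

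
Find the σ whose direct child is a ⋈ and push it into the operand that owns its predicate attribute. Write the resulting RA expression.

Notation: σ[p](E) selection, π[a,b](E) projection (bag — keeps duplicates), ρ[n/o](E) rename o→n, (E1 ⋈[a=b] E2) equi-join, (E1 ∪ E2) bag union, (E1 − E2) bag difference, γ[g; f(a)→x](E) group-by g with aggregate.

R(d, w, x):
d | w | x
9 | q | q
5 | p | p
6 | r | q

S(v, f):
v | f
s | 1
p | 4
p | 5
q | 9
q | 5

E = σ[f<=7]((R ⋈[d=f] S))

σ filters on f, owned by the right side.
E' = (R ⋈[d=f] σ[f<=7](S))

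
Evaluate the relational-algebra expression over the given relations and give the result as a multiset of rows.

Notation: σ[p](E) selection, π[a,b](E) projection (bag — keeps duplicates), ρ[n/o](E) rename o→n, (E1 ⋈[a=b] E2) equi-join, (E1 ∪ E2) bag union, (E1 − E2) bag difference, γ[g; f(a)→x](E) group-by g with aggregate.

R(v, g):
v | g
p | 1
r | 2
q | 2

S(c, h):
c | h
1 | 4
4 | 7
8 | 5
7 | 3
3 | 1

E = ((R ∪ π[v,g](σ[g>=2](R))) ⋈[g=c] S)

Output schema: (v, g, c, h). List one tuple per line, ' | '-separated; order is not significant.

Subexpression sizes:
  R → 3
  R → 3
  σ[g>=2](R) → 2
  π[v,g](σ[g>=2](R)) → 2
  (R ∪ π[v,g](σ[g>=2](R))) → 5
  S → 5
  ((R ∪ π[v,g](σ[g>=2](R))) ⋈[g=c] S) → 1

== RESULT ==
v | g | c | h
p | 1 | 1 | 4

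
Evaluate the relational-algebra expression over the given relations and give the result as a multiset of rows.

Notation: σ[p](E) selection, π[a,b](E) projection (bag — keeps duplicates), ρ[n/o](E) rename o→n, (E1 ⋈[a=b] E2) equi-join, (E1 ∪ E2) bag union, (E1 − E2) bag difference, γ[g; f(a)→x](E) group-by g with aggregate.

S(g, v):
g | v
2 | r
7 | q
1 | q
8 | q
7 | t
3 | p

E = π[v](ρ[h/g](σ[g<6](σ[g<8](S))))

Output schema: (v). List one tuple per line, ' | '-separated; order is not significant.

Row counts bottom-up:
  S → 6
  σ[g<8](S) → 5
  σ[g<6](σ[g<8](S)) → 3
  ρ[h/g](σ[g<6](σ[g<8](S))) → 3
  π[v](ρ[h/g](σ[g<6](σ[g<8](S)))) → 3

== RESULT ==
v
p
q
r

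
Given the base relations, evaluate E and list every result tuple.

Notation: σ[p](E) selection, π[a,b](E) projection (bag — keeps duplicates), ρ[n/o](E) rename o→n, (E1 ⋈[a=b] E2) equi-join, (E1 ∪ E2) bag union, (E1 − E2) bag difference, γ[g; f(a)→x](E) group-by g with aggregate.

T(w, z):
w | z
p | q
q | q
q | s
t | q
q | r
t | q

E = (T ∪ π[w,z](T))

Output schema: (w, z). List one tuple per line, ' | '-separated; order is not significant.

Subexpression sizes:
  T → 6
  T → 6
  π[w,z](T) → 6
  (T ∪ π[w,z](T)) → 12

== RESULT ==
w | z
p | q
p | q
q | q
q | q
q | r
q | r
q | s
q | s
t | q
t | q
t | q
t | q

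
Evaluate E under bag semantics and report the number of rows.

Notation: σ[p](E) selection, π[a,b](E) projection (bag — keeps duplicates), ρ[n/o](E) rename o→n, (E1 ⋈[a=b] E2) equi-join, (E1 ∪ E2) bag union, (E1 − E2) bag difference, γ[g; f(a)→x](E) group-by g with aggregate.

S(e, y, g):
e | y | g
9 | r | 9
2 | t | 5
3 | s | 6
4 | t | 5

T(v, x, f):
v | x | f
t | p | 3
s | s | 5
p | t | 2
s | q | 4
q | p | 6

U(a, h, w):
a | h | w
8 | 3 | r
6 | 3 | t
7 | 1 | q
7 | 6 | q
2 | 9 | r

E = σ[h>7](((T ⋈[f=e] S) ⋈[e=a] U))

Row counts bottom-up:
  T → 5
  S → 4
  (T ⋈[f=e] S) → 3
  U → 5
  ((T ⋈[f=e] S) ⋈[e=a] U) → 1
  σ[h>7](((T ⋈[f=e] S) ⋈[e=a] U)) → 1

|E| = 1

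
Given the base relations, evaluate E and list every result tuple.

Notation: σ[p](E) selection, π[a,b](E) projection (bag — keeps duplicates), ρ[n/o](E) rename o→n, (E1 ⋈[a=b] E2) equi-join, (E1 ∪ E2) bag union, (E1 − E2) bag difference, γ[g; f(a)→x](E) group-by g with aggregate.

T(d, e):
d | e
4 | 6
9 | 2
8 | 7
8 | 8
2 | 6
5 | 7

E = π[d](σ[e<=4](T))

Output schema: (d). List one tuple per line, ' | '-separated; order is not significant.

Row counts bottom-up:
  T → 6
  σ[e<=4](T) → 1
  π[d](σ[e<=4](T)) → 1

== RESULT ==
d
9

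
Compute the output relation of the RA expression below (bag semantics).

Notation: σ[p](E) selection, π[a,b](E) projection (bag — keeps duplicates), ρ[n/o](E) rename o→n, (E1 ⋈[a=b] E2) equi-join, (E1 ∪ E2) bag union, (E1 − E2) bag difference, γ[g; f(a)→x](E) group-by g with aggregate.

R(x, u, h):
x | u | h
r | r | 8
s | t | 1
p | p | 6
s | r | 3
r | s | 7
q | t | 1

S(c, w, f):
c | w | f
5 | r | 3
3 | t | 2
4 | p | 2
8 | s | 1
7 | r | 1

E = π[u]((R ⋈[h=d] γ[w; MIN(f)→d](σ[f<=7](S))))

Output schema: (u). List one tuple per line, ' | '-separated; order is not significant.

Per-node cardinality:
  R → 6
  S → 5
  σ[f<=7](S) → 5
  γ[w; MIN(f)→d](σ[f<=7](S)) → 4
  (R ⋈[h=d] γ[w; MIN(f)→d](σ[f<=7](S))) → 4
  π[u]((R ⋈[h=d] γ[w; MIN(f)→d](σ[f<=7](S)))) → 4

== RESULT ==
u
t
t
t
t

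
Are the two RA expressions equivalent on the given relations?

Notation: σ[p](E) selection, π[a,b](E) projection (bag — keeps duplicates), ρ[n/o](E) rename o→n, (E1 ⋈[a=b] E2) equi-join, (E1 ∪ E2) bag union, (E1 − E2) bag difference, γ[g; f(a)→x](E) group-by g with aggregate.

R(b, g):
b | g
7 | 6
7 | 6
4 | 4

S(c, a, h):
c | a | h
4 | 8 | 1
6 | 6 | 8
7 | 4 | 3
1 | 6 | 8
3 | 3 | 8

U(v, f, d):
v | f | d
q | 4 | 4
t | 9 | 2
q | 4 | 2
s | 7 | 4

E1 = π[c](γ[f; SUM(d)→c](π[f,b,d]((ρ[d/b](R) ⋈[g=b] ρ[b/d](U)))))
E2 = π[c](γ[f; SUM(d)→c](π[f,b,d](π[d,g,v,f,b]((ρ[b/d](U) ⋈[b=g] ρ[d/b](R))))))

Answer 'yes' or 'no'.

E1 row counts bottom-up:
  R → 3
  ρ[d/b](R) → 3
  U → 4
  ρ[b/d](U) → 4
  (ρ[d/b](R) ⋈[g=b] ρ[b/d](U)) → 2
  π[f,b,d]((ρ[d/b](R) ⋈[g=b] ρ[b/d](U))) → 2
  γ[f; SUM(d)→c](π[f,b,d]((ρ[d/b](R) ⋈[g=b] ρ[b/d](U)))) → 2
  π[c](γ[f; SUM(d)→c](π[f,b,d]((ρ[d/b](R) ⋈[g=b] ρ[b/d](U))))) → 2
E2 row counts bottom-up:
  U → 4
  ρ[b/d](U) → 4
  R → 3
  ρ[d/b](R) → 3
  (ρ[b/d](U) ⋈[b=g] ρ[d/b](R)) → 2
  π[d,g,v,f,b]((ρ[b/d](U) ⋈[b=g] ρ[d/b](R))) → 2
  π[f,b,d](π[d,g,v,f,b]((ρ[b/d](U) ⋈[b=g] ρ[d/b](R)))) → 2
  γ[f; SUM(d)→c](π[f,b,d](π[d,g,v,f,b]((ρ[b/d](U) ⋈[b=g] ρ[d/b](R))))) → 2
  π[c](γ[f; SUM(d)→c](π[f,b,d](π[d,g,v,f,b]((ρ[b/d](U) ⋈[b=g] ρ[d/b](R)))))) → 2

E1 and E2 produce the same multiset:
c
4
4

yes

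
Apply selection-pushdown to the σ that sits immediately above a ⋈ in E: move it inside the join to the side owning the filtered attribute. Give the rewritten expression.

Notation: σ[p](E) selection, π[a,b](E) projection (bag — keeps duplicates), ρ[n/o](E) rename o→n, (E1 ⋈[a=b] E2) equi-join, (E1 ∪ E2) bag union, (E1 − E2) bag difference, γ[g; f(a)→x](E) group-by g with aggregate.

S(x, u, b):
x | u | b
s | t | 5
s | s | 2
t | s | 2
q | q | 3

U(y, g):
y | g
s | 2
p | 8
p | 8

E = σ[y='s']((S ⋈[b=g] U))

σ filters on y, owned by the right side.
E' = (S ⋈[b=g] σ[y='s'](U))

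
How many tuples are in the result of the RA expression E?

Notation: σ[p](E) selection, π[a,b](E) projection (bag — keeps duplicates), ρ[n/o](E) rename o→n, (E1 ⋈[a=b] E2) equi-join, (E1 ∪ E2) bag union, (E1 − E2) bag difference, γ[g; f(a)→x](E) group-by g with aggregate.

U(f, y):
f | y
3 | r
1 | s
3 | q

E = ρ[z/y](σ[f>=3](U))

Per-node cardinality:
  U → 3
  σ[f>=3](U) → 2
  ρ[z/y](σ[f>=3](U)) → 2

|E| = 2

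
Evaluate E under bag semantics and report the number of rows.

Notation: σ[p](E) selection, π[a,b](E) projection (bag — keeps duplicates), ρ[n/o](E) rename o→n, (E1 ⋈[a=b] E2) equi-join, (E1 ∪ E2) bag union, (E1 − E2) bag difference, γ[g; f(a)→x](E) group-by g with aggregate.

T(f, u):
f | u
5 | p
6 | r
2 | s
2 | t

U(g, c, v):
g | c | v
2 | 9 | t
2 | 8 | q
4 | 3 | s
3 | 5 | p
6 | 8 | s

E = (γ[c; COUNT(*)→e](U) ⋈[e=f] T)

Per-node cardinality:
  U → 5
  γ[c; COUNT(*)→e](U) → 4
  T → 4
  (γ[c; COUNT(*)→e](U) ⋈[e=f] T) → 2

|E| = 2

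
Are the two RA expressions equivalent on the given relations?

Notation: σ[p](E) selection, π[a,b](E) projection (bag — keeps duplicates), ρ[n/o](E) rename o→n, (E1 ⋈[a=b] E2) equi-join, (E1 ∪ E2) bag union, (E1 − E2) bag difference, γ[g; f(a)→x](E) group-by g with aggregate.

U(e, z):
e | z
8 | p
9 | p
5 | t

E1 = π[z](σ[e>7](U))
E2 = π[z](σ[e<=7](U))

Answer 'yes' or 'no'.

E1 per-node cardinality:
  U → 3
  σ[e>7](U) → 2
  π[z](σ[e>7](U)) → 2
E2 per-node cardinality:
  U → 3
  σ[e<=7](U) → 1
  π[z](σ[e<=7](U)) → 1

E1 result:
z
p
p
E2 result:
z
t
Witness: ('p',) appears 2× in E1 but 0× in E2.

no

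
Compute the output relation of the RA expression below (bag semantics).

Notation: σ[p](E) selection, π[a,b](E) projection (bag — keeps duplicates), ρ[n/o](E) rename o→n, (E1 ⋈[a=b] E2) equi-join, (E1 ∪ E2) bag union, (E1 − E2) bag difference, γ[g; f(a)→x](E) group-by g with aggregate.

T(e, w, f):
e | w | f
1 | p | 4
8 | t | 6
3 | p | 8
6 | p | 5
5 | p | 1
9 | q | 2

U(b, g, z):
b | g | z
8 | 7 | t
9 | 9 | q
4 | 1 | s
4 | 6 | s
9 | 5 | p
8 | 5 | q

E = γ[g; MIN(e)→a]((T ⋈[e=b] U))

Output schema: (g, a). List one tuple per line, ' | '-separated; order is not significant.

Subexpression sizes:
  T → 6
  U → 6
  (T ⋈[e=b] U) → 4
  γ[g; MIN(e)→a]((T ⋈[e=b] U)) → 3

== RESULT ==
g | a
5 | 8
7 | 8
9 | 9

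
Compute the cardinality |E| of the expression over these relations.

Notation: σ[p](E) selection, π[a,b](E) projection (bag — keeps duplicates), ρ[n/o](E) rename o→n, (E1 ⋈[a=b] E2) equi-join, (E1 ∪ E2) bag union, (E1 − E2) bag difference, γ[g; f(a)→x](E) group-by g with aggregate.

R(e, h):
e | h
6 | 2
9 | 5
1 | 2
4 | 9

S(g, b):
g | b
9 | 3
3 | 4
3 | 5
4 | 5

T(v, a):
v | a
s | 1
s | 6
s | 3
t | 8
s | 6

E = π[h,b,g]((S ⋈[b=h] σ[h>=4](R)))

Per-node cardinality:
  S → 4
  R → 4
  σ[h>=4](R) → 2
  (S ⋈[b=h] σ[h>=4](R)) → 2
  π[h,b,g]((S ⋈[b=h] σ[h>=4](R))) → 2

|E| = 2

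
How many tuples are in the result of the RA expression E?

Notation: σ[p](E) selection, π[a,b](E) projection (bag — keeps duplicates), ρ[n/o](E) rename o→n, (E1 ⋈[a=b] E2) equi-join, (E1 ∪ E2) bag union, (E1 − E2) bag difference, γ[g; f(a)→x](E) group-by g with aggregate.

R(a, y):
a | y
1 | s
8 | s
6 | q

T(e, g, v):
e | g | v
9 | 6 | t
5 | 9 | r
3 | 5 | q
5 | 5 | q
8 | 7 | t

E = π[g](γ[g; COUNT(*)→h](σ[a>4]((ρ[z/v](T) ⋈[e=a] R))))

Stepwise |·|:
  T → 5
  ρ[z/v](T) → 5
  R → 3
  (ρ[z/v](T) ⋈[e=a] R) → 1
  σ[a>4]((ρ[z/v](T) ⋈[e=a] R)) → 1
  γ[g; COUNT(*)→h](σ[a>4]((ρ[z/v](T) ⋈[e=a] R))) → 1
  π[g](γ[g; COUNT(*)→h](σ[a>4]((ρ[z/v](T) ⋈[e=a] R)))) → 1

|E| = 1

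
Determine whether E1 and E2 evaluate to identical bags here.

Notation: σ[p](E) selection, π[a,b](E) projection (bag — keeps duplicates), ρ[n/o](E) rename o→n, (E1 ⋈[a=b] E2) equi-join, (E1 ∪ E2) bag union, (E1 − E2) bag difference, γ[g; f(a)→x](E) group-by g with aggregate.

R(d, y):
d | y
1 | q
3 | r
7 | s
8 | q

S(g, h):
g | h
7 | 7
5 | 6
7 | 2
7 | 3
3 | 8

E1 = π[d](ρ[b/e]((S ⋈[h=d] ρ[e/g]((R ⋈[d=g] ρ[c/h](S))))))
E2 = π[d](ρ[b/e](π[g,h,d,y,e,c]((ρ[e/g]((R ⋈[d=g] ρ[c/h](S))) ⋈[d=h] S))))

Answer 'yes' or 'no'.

E1 per-node cardinality:
  S → 5
  R → 4
  S → 5
  ρ[c/h](S) → 5
  (R ⋈[d=g] ρ[c/h](S)) → 4
  ρ[e/g]((R ⋈[d=g] ρ[c/h](S))) → 4
  (S ⋈[h=d] ρ[e/g]((R ⋈[d=g] ρ[c/h](S)))) → 4
  ρ[b/e]((S ⋈[h=d] ρ[e/g]((R ⋈[d=g] ρ[c/h](S))))) → 4
  π[d](ρ[b/e]((S ⋈[h=d] ρ[e/g]((R ⋈[d=g] ρ[c/h](S)))))) → 4
E2 per-node cardinality:
  R → 4
  S → 5
  ρ[c/h](S) → 5
  (R ⋈[d=g] ρ[c/h](S)) → 4
  ρ[e/g]((R ⋈[d=g] ρ[c/h](S))) → 4
  S → 5
  (ρ[e/g]((R ⋈[d=g] ρ[c/h](S))) ⋈[d=h] S) → 4
  π[g,h,d,y,e,c]((ρ[e/g]((R ⋈[d=g] ρ[c/h](S))) ⋈[d=h] S)) → 4
  ρ[b/e](π[g,h,d,y,e,c]((ρ[e/g]((R ⋈[d=g] ρ[c/h](S))) ⋈[d=h] S))) → 4
  π[d](ρ[b/e](π[g,h,d,y,e,c]((ρ[e/g]((R ⋈[d=g] ρ[c/h](S))) ⋈[d=h] S)))) → 4

E1 and E2 produce the same multiset:
d
3
7
7
7

yes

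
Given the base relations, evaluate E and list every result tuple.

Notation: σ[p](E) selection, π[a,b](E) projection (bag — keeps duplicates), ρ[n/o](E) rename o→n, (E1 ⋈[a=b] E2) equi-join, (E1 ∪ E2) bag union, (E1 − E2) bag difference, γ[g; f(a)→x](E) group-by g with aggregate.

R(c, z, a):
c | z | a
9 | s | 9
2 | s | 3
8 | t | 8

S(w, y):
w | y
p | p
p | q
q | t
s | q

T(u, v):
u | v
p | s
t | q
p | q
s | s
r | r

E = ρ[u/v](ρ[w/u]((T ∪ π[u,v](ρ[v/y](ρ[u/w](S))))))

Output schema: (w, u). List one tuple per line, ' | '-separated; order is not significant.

Subexpression sizes:
  T → 5
  S → 4
  ρ[u/w](S) → 4
  ρ[v/y](ρ[u/w](S)) → 4
  π[u,v](ρ[v/y](ρ[u/w](S))) → 4
  (T ∪ π[u,v](ρ[v/y](ρ[u/w](S)))) → 9
  ρ[w/u]((T ∪ π[u,v](ρ[v/y](ρ[u/w](S))))) → 9
  ρ[u/v](ρ[w/u]((T ∪ π[u,v](ρ[v/y](ρ[u/w](S)))))) → 9

== RESULT ==
w | u
p | p
p | q
p | q
p | s
q | t
r | r
s | q
s | s
t | q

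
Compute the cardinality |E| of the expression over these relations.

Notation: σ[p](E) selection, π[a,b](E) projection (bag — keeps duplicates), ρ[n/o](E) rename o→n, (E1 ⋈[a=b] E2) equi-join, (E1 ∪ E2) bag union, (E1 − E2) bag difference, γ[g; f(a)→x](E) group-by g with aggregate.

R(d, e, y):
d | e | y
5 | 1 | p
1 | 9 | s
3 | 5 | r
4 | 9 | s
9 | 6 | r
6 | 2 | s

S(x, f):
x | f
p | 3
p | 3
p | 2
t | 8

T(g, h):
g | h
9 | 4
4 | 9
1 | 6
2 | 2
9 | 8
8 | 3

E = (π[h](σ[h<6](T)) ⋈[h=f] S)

Subexpression sizes:
  T → 6
  σ[h<6](T) → 3
  π[h](σ[h<6](T)) → 3
  S → 4
  (π[h](σ[h<6](T)) ⋈[h=f] S) → 3

|E| = 3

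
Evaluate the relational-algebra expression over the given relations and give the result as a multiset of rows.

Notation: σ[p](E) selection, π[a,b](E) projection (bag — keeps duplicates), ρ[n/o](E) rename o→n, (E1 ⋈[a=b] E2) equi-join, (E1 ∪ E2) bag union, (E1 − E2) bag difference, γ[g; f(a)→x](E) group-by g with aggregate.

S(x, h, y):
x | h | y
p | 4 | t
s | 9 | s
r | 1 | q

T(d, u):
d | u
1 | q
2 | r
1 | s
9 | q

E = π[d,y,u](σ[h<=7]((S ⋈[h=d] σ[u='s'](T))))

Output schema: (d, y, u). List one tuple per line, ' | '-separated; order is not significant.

Stepwise |·|:
  S → 3
  T → 4
  σ[u='s'](T) → 1
  (S ⋈[h=d] σ[u='s'](T)) → 1
  σ[h<=7]((S ⋈[h=d] σ[u='s'](T))) → 1
  π[d,y,u](σ[h<=7]((S ⋈[h=d] σ[u='s'](T)))) → 1

== RESULT ==
d | y | u
1 | q | s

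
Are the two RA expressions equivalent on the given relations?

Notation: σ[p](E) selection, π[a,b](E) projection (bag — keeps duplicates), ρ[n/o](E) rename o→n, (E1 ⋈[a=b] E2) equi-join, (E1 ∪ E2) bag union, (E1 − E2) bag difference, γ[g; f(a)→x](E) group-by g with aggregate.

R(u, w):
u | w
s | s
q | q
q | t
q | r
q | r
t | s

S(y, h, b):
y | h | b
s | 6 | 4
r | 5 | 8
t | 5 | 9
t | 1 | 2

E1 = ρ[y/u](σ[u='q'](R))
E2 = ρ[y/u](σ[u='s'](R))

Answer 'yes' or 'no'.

E1 per-node cardinality:
  R → 6
  σ[u='q'](R) → 4
  ρ[y/u](σ[u='q'](R)) → 4
E2 per-node cardinality:
  R → 6
  σ[u='s'](R) → 1
  ρ[y/u](σ[u='s'](R)) → 1

E1 result:
y | w
q | q
q | r
q | r
q | t
E2 result:
y | w
s | s
Witness: ('q', 't') appears 1× in E1 but 0× in E2.

no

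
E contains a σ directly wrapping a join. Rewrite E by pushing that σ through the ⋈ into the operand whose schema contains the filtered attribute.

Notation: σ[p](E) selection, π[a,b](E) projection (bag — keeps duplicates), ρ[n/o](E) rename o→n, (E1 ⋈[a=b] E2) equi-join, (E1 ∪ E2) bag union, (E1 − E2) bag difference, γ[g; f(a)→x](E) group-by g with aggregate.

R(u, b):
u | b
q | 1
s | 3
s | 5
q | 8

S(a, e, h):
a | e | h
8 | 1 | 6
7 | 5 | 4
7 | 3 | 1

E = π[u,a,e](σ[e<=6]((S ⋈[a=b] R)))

σ filters on e, owned by the left side.
E' = π[u,a,e]((σ[e<=6](S) ⋈[a=b] R))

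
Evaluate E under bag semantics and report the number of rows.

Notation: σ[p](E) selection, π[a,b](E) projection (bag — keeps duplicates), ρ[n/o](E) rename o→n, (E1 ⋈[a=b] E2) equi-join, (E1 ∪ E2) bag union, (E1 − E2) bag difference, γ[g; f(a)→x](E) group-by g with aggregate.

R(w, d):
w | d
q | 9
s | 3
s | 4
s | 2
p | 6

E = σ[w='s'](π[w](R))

Row counts bottom-up:
  R → 5
  π[w](R) → 5
  σ[w='s'](π[w](R)) → 3

|E| = 3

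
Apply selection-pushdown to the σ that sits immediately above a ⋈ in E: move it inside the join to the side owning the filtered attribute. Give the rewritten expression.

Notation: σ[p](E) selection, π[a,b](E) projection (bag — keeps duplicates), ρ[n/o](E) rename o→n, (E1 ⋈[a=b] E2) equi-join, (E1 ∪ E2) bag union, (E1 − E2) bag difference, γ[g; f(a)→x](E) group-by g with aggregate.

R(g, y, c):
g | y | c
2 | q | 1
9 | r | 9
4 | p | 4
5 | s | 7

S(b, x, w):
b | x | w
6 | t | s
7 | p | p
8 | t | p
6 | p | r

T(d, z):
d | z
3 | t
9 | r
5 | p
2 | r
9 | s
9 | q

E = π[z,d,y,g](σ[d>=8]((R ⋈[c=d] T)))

σ filters on d, owned by the right side.
E' = π[z,d,y,g]((R ⋈[c=d] σ[d>=8](T)))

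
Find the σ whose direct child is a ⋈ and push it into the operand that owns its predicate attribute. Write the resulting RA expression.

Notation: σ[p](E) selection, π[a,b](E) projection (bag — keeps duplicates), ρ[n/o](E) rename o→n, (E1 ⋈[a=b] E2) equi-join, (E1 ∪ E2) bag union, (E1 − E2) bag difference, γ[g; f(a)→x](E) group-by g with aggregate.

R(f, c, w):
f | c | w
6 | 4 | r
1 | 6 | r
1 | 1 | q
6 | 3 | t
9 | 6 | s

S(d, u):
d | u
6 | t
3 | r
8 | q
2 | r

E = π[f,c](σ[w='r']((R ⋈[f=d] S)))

σ filters on w, owned by the left side.
E' = π[f,c]((σ[w='r'](R) ⋈[f=d] S))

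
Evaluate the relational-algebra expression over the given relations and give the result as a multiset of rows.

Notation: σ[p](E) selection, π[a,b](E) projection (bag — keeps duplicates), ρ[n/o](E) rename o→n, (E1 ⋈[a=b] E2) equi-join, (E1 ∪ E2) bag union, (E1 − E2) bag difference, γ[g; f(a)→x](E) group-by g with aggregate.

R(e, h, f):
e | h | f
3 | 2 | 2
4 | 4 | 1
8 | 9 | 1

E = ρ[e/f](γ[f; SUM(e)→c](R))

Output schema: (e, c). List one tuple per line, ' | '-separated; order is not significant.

Row counts bottom-up:
  R → 3
  γ[f; SUM(e)→c](R) → 2
  ρ[e/f](γ[f; SUM(e)→c](R)) → 2

== RESULT ==
e | c
1 | 12
2 | 3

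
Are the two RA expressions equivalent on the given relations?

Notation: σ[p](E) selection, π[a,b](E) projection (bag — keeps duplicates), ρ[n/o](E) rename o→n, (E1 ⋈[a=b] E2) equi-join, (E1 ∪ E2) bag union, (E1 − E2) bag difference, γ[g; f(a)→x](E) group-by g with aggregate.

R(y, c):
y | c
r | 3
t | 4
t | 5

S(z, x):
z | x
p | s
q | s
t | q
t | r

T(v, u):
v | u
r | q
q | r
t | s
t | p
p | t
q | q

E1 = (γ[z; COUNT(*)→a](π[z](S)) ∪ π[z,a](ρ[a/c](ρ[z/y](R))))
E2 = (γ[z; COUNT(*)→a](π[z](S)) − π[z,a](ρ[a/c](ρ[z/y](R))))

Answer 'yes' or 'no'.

E1 row counts bottom-up:
  S → 4
  π[z](S) → 4
  γ[z; COUNT(*)→a](π[z](S)) → 3
  R → 3
  ρ[z/y](R) → 3
  ρ[a/c](ρ[z/y](R)) → 3
  π[z,a](ρ[a/c](ρ[z/y](R))) → 3
  (γ[z; COUNT(*)→a](π[z](S)) ∪ π[z,a](ρ[a/c](ρ[z/y](R)))) → 6
E2 row counts bottom-up:
  S → 4
  π[z](S) → 4
  γ[z; COUNT(*)→a](π[z](S)) → 3
  R → 3
  ρ[z/y](R) → 3
  ρ[a/c](ρ[z/y](R)) → 3
  π[z,a](ρ[a/c](ρ[z/y](R))) → 3
  (γ[z; COUNT(*)→a](π[z](S)) − π[z,a](ρ[a/c](ρ[z/y](R)))) → 3

E1 result:
z | a
p | 1
q | 1
r | 3
t | 2
t | 4
t | 5
E2 result:
z | a
p | 1
q | 1
t | 2
Witness: ('t', 4) appears 1× in E1 but 0× in E2.

no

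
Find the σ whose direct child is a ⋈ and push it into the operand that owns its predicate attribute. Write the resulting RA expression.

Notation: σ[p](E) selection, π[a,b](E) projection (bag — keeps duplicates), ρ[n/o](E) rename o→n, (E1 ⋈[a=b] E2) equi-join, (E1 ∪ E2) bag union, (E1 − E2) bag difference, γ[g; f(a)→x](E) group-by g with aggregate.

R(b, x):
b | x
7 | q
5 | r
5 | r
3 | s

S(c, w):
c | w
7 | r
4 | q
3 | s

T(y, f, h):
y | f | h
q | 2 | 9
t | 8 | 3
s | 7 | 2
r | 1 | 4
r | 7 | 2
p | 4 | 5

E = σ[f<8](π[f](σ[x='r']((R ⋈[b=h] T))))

σ filters on x, owned by the left side.
E' = σ[f<8](π[f]((σ[x='r'](R) ⋈[b=h] T)))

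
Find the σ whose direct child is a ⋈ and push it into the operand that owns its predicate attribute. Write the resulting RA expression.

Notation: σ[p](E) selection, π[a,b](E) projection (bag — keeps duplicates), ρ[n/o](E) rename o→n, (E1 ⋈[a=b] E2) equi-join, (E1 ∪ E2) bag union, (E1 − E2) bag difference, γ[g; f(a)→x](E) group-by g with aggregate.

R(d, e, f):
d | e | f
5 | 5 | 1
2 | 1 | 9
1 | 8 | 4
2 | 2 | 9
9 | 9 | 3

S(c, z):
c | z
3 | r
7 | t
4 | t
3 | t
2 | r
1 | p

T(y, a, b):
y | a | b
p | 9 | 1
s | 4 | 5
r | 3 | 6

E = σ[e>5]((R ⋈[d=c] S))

σ filters on e, owned by the left side.
E' = (σ[e>5](R) ⋈[d=c] S)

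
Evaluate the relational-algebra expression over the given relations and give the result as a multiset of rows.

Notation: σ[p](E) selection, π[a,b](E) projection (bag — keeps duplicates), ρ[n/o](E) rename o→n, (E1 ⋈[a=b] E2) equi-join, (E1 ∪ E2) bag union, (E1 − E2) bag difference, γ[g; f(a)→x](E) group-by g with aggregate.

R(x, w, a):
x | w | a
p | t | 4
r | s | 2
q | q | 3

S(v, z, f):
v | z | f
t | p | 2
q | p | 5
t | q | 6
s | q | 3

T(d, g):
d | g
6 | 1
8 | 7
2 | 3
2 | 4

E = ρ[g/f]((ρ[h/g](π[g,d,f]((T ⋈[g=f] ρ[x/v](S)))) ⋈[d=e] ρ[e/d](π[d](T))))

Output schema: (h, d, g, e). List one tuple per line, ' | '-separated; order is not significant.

Subexpression sizes:
  T → 4
  S → 4
  ρ[x/v](S) → 4
  (T ⋈[g=f] ρ[x/v](S)) → 1
  π[g,d,f]((T ⋈[g=f] ρ[x/v](S))) → 1
  ρ[h/g](π[g,d,f]((T ⋈[g=f] ρ[x/v](S)))) → 1
  T → 4
  π[d](T) → 4
  ρ[e/d](π[d](T)) → 4
  (ρ[h/g](π[g,d,f]((T ⋈[g=f] ρ[x/v](S)))) ⋈[d=e] ρ[e/d](π[d](T))) → 2
  ρ[g/f]((ρ[h/g](π[g,d,f]((T ⋈[g=f] ρ[x/v](S)))) ⋈[d=e] ρ[e/d](π[d](T)))) → 2

== RESULT ==
h | d | g | e
3 | 2 | 3 | 2
3 | 2 | 3 | 2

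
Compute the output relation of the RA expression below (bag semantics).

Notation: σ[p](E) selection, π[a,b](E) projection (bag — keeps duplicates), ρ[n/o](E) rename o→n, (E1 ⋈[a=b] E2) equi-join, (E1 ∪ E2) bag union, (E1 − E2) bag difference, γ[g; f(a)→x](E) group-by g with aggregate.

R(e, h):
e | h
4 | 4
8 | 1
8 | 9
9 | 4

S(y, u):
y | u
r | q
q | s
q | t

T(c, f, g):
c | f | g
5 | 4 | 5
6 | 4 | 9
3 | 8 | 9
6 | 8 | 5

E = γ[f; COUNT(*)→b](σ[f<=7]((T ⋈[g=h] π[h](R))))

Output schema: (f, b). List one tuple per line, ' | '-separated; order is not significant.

Per-node cardinality:
  T → 4
  R → 4
  π[h](R) → 4
  (T ⋈[g=h] π[h](R)) → 2
  σ[f<=7]((T ⋈[g=h] π[h](R))) → 1
  γ[f; COUNT(*)→b](σ[f<=7]((T ⋈[g=h] π[h](R)))) → 1

== RESULT ==
f | b
4 | 1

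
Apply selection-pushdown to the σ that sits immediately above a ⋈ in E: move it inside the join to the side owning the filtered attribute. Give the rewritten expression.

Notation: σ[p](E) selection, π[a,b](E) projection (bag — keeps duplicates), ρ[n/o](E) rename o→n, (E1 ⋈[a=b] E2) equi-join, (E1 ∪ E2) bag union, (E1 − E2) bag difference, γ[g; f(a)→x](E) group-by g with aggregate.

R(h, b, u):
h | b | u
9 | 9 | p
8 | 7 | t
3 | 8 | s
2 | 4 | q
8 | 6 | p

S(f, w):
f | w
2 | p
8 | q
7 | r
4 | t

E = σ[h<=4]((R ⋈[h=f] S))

σ filters on h, owned by the left side.
E' = (σ[h<=4](R) ⋈[h=f] S)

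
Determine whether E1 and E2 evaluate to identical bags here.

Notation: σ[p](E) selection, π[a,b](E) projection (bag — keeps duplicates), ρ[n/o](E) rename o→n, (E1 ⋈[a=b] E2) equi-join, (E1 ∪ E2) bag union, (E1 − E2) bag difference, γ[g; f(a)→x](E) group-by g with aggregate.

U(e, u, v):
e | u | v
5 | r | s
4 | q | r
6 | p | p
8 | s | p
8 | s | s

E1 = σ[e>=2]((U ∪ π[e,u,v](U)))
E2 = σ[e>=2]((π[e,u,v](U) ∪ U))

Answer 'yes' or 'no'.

E1 stepwise |·|:
  U → 5
  U → 5
  π[e,u,v](U) → 5
  (U ∪ π[e,u,v](U)) → 10
  σ[e>=2]((U ∪ π[e,u,v](U))) → 10
E2 stepwise |·|:
  U → 5
  π[e,u,v](U) → 5
  U → 5
  (π[e,u,v](U) ∪ U) → 10
  σ[e>=2]((π[e,u,v](U) ∪ U)) → 10

E1 and E2 produce the same multiset:
e | u | v
4 | q | r
4 | q | r
5 | r | s
5 | r | s
6 | p | p
6 | p | p
8 | s | p
8 | s | p
8 | s | s
8 | s | s

yes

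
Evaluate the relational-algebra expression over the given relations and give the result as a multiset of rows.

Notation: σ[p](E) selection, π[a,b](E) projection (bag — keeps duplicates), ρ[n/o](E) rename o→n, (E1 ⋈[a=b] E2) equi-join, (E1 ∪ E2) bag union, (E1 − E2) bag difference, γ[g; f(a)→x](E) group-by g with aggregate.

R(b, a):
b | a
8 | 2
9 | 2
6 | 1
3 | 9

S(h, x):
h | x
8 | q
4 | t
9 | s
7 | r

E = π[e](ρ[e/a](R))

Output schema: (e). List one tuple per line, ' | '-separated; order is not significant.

Stepwise |·|:
  R → 4
  ρ[e/a](R) → 4
  π[e](ρ[e/a](R)) → 4

== RESULT ==
e
1
2
2
9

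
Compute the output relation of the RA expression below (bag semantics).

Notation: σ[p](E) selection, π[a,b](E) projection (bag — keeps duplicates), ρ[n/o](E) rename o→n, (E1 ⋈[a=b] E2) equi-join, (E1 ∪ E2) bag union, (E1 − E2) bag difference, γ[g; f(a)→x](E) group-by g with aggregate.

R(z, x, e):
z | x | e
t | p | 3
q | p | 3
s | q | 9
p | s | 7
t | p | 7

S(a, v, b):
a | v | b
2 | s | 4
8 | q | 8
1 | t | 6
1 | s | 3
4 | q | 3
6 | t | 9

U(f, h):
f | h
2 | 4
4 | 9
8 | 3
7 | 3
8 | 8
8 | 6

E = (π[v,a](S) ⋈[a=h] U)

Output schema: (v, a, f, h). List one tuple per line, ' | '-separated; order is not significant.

Per-node cardinality:
  S → 6
  π[v,a](S) → 6
  U → 6
  (π[v,a](S) ⋈[a=h] U) → 3

== RESULT ==
v | a | f | h
q | 4 | 2 | 4
q | 8 | 8 | 8
t | 6 | 8 | 6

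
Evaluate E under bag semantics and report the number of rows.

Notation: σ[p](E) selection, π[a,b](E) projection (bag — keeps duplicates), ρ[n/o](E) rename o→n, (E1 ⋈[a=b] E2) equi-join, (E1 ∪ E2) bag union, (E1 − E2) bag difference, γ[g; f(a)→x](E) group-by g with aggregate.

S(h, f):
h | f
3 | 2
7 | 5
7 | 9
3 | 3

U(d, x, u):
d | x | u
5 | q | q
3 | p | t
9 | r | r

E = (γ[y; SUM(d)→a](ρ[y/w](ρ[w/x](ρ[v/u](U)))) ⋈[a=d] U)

Subexpression sizes:
  U → 3
  ρ[v/u](U) → 3
  ρ[w/x](ρ[v/u](U)) → 3
  ρ[y/w](ρ[w/x](ρ[v/u](U))) → 3
  γ[y; SUM(d)→a](ρ[y/w](ρ[w/x](ρ[v/u](U)))) → 3
  U → 3
  (γ[y; SUM(d)→a](ρ[y/w](ρ[w/x](ρ[v/u](U)))) ⋈[a=d] U) → 3

|E| = 3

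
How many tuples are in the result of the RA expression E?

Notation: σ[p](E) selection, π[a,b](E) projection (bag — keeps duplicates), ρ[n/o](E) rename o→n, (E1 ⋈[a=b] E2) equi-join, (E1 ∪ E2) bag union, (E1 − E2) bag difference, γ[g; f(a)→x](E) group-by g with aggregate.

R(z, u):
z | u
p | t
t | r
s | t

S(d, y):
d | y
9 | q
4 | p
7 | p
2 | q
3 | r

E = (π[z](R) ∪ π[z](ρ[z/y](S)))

Subexpression sizes:
  R → 3
  π[z](R) → 3
  S → 5
  ρ[z/y](S) → 5
  π[z](ρ[z/y](S)) → 5
  (π[z](R) ∪ π[z](ρ[z/y](S))) → 8

|E| = 8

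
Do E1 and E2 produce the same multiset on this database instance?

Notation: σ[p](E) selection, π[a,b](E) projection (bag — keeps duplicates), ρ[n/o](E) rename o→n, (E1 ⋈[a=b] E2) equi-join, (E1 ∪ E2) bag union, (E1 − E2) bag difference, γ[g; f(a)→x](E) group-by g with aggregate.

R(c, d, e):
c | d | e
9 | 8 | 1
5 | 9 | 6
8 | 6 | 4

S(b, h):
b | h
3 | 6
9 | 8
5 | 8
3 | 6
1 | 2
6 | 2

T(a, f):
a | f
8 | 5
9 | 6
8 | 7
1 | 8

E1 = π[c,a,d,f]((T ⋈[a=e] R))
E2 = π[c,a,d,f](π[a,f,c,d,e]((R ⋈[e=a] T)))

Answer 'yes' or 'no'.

E1 subexpression sizes:
  T → 4
  R → 3
  (T ⋈[a=e] R) → 1
  π[c,a,d,f]((T ⋈[a=e] R)) → 1
E2 subexpression sizes:
  R → 3
  T → 4
  (R ⋈[e=a] T) → 1
  π[a,f,c,d,e]((R ⋈[e=a] T)) → 1
  π[c,a,d,f](π[a,f,c,d,e]((R ⋈[e=a] T))) → 1

E1 and E2 produce the same multiset:
c | a | d | f
9 | 1 | 8 | 8

yes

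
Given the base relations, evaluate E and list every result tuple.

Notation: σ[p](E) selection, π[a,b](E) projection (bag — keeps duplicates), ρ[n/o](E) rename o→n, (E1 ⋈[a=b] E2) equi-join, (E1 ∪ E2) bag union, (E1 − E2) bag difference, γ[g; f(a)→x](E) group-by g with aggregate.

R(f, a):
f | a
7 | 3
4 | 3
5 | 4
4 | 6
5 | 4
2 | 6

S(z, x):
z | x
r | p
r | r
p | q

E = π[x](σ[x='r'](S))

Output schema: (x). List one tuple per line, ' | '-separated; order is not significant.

Stepwise |·|:
  S → 3
  σ[x='r'](S) → 1
  π[x](σ[x='r'](S)) → 1

== RESULT ==
x
r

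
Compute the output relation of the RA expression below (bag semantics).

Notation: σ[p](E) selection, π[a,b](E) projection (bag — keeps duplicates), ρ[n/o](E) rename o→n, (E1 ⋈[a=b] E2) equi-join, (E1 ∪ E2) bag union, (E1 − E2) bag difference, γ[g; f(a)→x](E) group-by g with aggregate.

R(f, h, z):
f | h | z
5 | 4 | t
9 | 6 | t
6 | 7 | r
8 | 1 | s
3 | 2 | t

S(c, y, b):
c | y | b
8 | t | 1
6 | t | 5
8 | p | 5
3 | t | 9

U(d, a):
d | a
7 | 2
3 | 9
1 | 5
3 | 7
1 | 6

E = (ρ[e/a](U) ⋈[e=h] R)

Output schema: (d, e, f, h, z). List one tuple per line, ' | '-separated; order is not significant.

Subexpression sizes:
  U → 5
  ρ[e/a](U) → 5
  R → 5
  (ρ[e/a](U) ⋈[e=h] R) → 3

== RESULT ==
d | e | f | h | z
1 | 6 | 9 | 6 | t
3 | 7 | 6 | 7 | r
7 | 2 | 3 | 2 | t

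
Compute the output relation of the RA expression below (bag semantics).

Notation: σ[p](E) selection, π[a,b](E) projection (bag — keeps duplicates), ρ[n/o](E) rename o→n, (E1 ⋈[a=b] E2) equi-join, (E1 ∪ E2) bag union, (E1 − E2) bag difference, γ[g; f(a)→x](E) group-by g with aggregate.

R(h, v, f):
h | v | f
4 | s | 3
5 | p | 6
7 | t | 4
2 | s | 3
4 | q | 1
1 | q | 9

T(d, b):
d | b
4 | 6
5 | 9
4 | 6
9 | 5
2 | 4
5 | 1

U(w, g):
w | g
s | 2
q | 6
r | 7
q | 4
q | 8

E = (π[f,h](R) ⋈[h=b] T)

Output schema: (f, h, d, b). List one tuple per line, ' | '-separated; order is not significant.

Subexpression sizes:
  R → 6
  π[f,h](R) → 6
  T → 6
  (π[f,h](R) ⋈[h=b] T) → 4

== RESULT ==
f | h | d | b
1 | 4 | 2 | 4
3 | 4 | 2 | 4
6 | 5 | 9 | 5
9 | 1 | 5 | 1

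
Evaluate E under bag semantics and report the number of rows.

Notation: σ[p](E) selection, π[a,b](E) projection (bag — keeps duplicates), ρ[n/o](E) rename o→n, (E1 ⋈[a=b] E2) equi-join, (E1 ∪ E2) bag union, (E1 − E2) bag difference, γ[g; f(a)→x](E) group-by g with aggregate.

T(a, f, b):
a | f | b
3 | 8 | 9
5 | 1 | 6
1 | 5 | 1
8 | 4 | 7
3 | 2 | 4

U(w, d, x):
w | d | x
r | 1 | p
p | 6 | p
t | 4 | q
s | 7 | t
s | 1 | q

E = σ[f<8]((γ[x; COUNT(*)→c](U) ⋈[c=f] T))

Row counts bottom-up:
  U → 5
  γ[x; COUNT(*)→c](U) → 3
  T → 5
  (γ[x; COUNT(*)→c](U) ⋈[c=f] T) → 3
  σ[f<8]((γ[x; COUNT(*)→c](U) ⋈[c=f] T)) → 3

|E| = 3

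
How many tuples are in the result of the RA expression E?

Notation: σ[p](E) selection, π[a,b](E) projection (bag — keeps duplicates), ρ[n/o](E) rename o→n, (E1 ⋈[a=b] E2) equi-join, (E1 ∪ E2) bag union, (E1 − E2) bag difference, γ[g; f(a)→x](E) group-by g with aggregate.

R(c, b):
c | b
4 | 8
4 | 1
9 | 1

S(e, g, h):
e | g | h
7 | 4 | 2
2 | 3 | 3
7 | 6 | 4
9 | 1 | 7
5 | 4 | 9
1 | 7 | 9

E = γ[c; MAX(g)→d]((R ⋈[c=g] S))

Stepwise |·|:
  R → 3
  S → 6
  (R ⋈[c=g] S) → 4
  γ[c; MAX(g)→d]((R ⋈[c=g] S)) → 1

|E| = 1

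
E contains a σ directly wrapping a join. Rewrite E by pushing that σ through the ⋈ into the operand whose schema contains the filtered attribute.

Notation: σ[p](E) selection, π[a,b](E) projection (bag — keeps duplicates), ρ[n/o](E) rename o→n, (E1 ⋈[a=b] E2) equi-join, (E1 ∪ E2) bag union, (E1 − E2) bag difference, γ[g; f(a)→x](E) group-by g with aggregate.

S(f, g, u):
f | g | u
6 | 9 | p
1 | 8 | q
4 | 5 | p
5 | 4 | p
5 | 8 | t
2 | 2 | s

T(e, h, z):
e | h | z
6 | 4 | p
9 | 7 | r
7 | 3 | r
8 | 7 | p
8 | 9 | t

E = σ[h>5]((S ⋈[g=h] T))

σ filters on h, owned by the right side.
E' = (S ⋈[g=h] σ[h>5](T))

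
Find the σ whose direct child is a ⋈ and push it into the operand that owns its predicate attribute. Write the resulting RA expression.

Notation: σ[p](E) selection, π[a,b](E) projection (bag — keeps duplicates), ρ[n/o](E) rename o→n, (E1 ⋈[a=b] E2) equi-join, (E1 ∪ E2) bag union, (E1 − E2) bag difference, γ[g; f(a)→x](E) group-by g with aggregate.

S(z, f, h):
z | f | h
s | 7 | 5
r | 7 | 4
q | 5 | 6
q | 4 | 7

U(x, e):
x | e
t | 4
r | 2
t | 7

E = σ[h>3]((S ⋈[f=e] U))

σ filters on h, owned by the left side.
E' = (σ[h>3](S) ⋈[f=e] U)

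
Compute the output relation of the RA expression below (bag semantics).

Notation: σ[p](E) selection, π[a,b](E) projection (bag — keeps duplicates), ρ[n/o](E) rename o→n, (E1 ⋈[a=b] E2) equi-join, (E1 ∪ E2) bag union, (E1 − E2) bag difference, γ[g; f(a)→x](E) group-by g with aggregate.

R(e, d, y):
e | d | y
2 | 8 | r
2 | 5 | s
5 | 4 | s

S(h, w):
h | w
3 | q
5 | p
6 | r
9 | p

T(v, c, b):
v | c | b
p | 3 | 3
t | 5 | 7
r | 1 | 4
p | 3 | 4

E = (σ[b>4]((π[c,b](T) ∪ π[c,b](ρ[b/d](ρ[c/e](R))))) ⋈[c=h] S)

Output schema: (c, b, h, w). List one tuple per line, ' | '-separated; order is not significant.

Row counts bottom-up:
  T → 4
  π[c,b](T) → 4
  R → 3
  ρ[c/e](R) → 3
  ρ[b/d](ρ[c/e](R)) → 3
  π[c,b](ρ[b/d](ρ[c/e](R))) → 3
  (π[c,b](T) ∪ π[c,b](ρ[b/d](ρ[c/e](R)))) → 7
  σ[b>4]((π[c,b](T) ∪ π[c,b](ρ[b/d](ρ[c/e](R))))) → 3
  S → 4
  (σ[b>4]((π[c,b](T) ∪ π[c,b](ρ[b/d](ρ[c/e](R))))) ⋈[c=h] S) → 1

== RESULT ==
c | b | h | w
5 | 7 | 5 | p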